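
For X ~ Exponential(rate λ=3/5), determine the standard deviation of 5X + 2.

For X ~ Exponential(rate λ=3/5):
Var(X) = \frac{25}{9}
SD(X) = √(Var(X)) = √(\frac{25}{9}) = \frac{5}{3}
SD(5X + 2) = |5| × SD(X) = 5 × \frac{5}{3} = \frac{25}{3}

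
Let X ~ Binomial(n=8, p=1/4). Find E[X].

For X ~ Binomial(n=8, p=1/4), the expected value is:
E[X] = 2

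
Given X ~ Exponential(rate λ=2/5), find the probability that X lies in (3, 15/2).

P(3 < X < 15/2) = ∫_{3}^{15/2} f(x) dx
where f(x) = \frac{2 e^{- \frac{2 x}{5}}}{5}
= - \frac{1}{e^{3}} + e^{- \frac{6}{5}}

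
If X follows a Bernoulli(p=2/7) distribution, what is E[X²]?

Using the identity E[X²] = Var(X) + (E[X])²:
E[X] = \frac{2}{7}
Var(X) = \frac{10}{49}
E[X²] = \frac{10}{49} + (\frac{2}{7})²
= \frac{2}{7}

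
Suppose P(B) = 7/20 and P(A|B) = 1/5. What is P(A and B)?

By definition, P(A|B) = P(A ∩ B) / P(B)
So P(A ∩ B) = P(A|B) × P(B)
= 1/5 × 7/20
= 7/100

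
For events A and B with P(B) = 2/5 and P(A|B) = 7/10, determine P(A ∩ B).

By definition, P(A|B) = P(A ∩ B) / P(B)
So P(A ∩ B) = P(A|B) × P(B)
= 7/10 × 2/5
= 7/25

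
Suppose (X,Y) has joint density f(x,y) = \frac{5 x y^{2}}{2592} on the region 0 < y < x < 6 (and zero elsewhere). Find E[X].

f_X(x) = ∫_0^x \frac{5 x y^{2}}{2592} dy = \frac{5 x^{4}}{7776}
E[X] = ∫_0^6 x × (\frac{5 x^{4}}{7776}) dx = 5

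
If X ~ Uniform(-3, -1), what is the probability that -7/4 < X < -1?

P(-7/4 < X < -1) = ∫_{-7/4}^{-1} f(x) dx
where f(x) = \frac{1}{2}
= \frac{3}{8}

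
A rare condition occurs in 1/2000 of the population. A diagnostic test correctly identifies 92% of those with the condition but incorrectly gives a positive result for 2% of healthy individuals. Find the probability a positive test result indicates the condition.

Let D = the rare event, + = positive/flagged.
P(D) = 1/2000
P(+|D) = 92/100 = 23/25
P(+|D') = 2/100 = 1/50
P(+) = P(+|D)P(D) + P(+|D')P(D')
     = \frac{23}{25} × \frac{1}{2000} + \frac{1}{50} × \frac{1999}{2000}
     = \frac{409}{20000}
P(D|+) = P(+|D)P(D)/P(+) = \frac{46}{2045}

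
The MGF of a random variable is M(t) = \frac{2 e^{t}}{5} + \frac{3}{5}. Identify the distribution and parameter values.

The MGF M(t) = \frac{2 e^{t}}{5} + \frac{3}{5} is the standard form for the Bernoulli distribution.
Comparing with the known MGF formula identifies: Bernoulli(p=2/5)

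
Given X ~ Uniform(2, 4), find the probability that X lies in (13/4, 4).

P(13/4 < X < 4) = ∫_{13/4}^{4} f(x) dx
where f(x) = \frac{1}{2}
= \frac{3}{8}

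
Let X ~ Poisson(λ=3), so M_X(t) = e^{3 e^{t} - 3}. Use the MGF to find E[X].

To find E[X], compute M^(1)(0):
M^(1)(t) = 3 e^{t} e^{3 e^{t} - 3}
M^(1)(0) = 3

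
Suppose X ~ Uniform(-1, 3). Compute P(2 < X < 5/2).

P(2 < X < 5/2) = ∫_{2}^{5/2} f(x) dx
where f(x) = \frac{1}{4}
= \frac{1}{8}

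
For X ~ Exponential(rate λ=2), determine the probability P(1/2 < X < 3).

P(1/2 < X < 3) = ∫_{1/2}^{3} f(x) dx
where f(x) = 2 e^{- 2 x}
= - \frac{1 - e^{5}}{e^{6}}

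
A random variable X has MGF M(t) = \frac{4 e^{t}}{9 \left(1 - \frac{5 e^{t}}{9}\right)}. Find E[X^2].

To find E[X^2], compute M^(2)(0):
M^(1)(t) = \frac{4 e^{t}}{9 \left(1 - \frac{5 e^{t}}{9}\right)} + \frac{20 e^{2 t}}{81 \left(1 - \frac{5 e^{t}}{9}\right)^{2}}
M^(2)(t) = \frac{4 e^{t}}{9 \left(1 - \frac{5 e^{t}}{9}\right)} + \frac{20 e^{2 t}}{27 \left(1 - \frac{5 e^{t}}{9}\right)^{2}} + \frac{200 e^{3 t}}{729 \left(1 - \frac{5 e^{t}}{9}\right)^{3}}
M^(2)(0) = \frac{63}{8}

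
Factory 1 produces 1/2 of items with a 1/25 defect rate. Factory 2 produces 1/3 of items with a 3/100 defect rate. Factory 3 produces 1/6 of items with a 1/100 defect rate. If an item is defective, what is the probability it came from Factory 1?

Using Bayes' theorem:
P(F1) = 1/2, P(D|F1) = 1/25
P(F2) = 1/3, P(D|F2) = 3/100
P(F3) = 1/6, P(D|F3) = 1/100
P(D) = P(D|F1)P(F1) + P(D|F2)P(F2) + P(D|F3)P(F3)
     = \frac{19}{600}
P(F1|D) = P(D|F1)P(F1) / P(D)
= \frac{12}{19}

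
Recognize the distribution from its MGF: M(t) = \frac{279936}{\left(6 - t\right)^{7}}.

The MGF M(t) = \frac{279936}{\left(6 - t\right)^{7}} is the standard form for the Gamma distribution.
Comparing with the known MGF formula identifies: Gamma(shape α=7, rate β=6)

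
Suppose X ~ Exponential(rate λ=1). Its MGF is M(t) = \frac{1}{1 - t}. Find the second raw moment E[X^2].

To find E[X^2], compute M^(2)(0):
M^(1)(t) = \frac{1}{\left(1 - t\right)^{2}}
M^(2)(t) = \frac{2}{\left(1 - t\right)^{3}}
M^(2)(0) = 2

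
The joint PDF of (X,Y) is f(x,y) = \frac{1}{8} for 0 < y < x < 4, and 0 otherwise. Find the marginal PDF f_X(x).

f_X(x) = ∫_0^x \frac{1}{8} dy = \frac{x}{8}
for 0 < x < 4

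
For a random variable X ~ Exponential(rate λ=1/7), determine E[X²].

Using the identity E[X²] = Var(X) + (E[X])²:
E[X] = 7
Var(X) = 49
E[X²] = 49 + (7)²
= 98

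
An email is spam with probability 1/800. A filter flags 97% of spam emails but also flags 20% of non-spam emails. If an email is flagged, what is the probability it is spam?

Let D = the rare event, + = positive/flagged.
P(D) = 1/800
P(+|D) = 97/100
P(+|D') = 20/100 = 1/5
P(+) = P(+|D)P(D) + P(+|D')P(D')
     = \frac{97}{100} × \frac{1}{800} + \frac{1}{5} × \frac{799}{800}
     = \frac{16077}{80000}
P(D|+) = P(+|D)P(D)/P(+) = \frac{97}{16077}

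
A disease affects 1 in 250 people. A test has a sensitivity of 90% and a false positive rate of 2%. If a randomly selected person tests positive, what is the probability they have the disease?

Let D = the rare event, + = positive/flagged.
P(D) = 1/250
P(+|D) = 90/100 = 9/10
P(+|D') = 2/100 = 1/50
P(+) = P(+|D)P(D) + P(+|D')P(D')
     = \frac{9}{10} × \frac{1}{250} + \frac{1}{50} × \frac{249}{250}
     = \frac{147}{6250}
P(D|+) = P(+|D)P(D)/P(+) = \frac{15}{98}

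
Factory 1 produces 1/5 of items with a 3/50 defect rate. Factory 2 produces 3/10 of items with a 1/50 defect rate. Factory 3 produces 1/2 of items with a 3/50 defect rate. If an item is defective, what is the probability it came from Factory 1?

Using Bayes' theorem:
P(F1) = 1/5, P(D|F1) = 3/50
P(F2) = 3/10, P(D|F2) = 1/50
P(F3) = 1/2, P(D|F3) = 3/50
P(D) = P(D|F1)P(F1) + P(D|F2)P(F2) + P(D|F3)P(F3)
     = \frac{6}{125}
P(F1|D) = P(D|F1)P(F1) / P(D)
= \frac{1}{4}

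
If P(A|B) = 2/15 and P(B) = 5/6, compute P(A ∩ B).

By definition, P(A|B) = P(A ∩ B) / P(B)
So P(A ∩ B) = P(A|B) × P(B)
= 2/15 × 5/6
= 1/9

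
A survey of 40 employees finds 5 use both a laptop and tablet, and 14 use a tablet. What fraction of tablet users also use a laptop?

P(A ∩ B) = 5/40 = 1/8
P(B) = 14/40 = 7/20
P(A|B) = P(A ∩ B) / P(B) = (1/8) / (7/20) = 5/14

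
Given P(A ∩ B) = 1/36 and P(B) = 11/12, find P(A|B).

P(A|B) = P(A ∩ B) / P(B)
= (1/36) / (11/12)
= 1/33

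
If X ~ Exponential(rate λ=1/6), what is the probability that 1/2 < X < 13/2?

P(1/2 < X < 13/2) = ∫_{1/2}^{13/2} f(x) dx
where f(x) = \frac{e^{- \frac{x}{6}}}{6}
= - \frac{1 - e}{e^{\frac{13}{12}}}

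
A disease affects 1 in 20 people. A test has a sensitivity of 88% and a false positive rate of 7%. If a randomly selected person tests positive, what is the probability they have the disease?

Let D = the rare event, + = positive/flagged.
P(D) = 1/20
P(+|D) = 88/100 = 22/25
P(+|D') = 7/100
P(+) = P(+|D)P(D) + P(+|D')P(D')
     = \frac{22}{25} × \frac{1}{20} + \frac{7}{100} × \frac{19}{20}
     = \frac{221}{2000}
P(D|+) = P(+|D)P(D)/P(+) = \frac{88}{221}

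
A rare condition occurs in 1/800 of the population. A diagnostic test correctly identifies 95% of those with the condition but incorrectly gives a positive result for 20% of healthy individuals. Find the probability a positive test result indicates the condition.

Let D = the rare event, + = positive/flagged.
P(D) = 1/800
P(+|D) = 95/100 = 19/20
P(+|D') = 20/100 = 1/5
P(+) = P(+|D)P(D) + P(+|D')P(D')
     = \frac{19}{20} × \frac{1}{800} + \frac{1}{5} × \frac{799}{800}
     = \frac{643}{3200}
P(D|+) = P(+|D)P(D)/P(+) = \frac{19}{3215}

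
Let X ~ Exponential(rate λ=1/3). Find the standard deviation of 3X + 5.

For X ~ Exponential(rate λ=1/3):
Var(X) = 9
SD(X) = √(Var(X)) = √(9) = 3
SD(3X + 5) = |3| × SD(X) = 3 × 3 = 9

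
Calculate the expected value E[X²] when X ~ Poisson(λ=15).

Using the identity E[X²] = Var(X) + (E[X])²:
E[X] = 15
Var(X) = 15
E[X²] = 15 + (15)²
= 240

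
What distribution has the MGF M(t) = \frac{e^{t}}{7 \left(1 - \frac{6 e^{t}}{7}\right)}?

The MGF M(t) = \frac{e^{t}}{7 \left(1 - \frac{6 e^{t}}{7}\right)} is the standard form for the Geometric distribution.
Comparing with the known MGF formula identifies: Geometric(p=1/7), X = trial number of first success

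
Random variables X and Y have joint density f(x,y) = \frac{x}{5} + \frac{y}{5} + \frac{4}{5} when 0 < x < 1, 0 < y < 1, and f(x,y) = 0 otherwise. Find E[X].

E[X] = ∫_0^1 ∫_0^1 x × f(x,y) dy dx
= ∫_0^1 ∫_0^1 x × (\frac{x}{5} + \frac{y}{5} + \frac{4}{5}) dy dx
= \frac{31}{60}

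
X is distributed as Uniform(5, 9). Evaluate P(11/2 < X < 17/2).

P(11/2 < X < 17/2) = ∫_{11/2}^{17/2} f(x) dx
where f(x) = \frac{1}{4}
= \frac{3}{4}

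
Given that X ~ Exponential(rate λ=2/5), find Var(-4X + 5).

For X ~ Exponential(rate λ=2/5):
Var(X) = \frac{25}{4}
Var(-4X + 5) = (-4)² × Var(X) = 16 × \frac{25}{4} = 100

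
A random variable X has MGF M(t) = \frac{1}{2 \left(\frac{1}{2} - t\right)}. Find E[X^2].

To find E[X^2], compute M^(2)(0):
M^(1)(t) = \frac{1}{2 \left(\frac{1}{2} - t\right)^{2}}
M^(2)(t) = \frac{1}{\left(\frac{1}{2} - t\right)^{3}}
M^(2)(0) = 8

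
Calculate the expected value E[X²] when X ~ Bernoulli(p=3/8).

Using the identity E[X²] = Var(X) + (E[X])²:
E[X] = \frac{3}{8}
Var(X) = \frac{15}{64}
E[X²] = \frac{15}{64} + (\frac{3}{8})²
= \frac{3}{8}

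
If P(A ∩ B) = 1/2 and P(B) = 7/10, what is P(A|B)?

P(A|B) = P(A ∩ B) / P(B)
= (1/2) / (7/10)
= 5/7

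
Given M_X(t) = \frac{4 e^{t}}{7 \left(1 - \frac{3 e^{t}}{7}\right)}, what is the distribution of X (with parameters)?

The MGF M(t) = \frac{4 e^{t}}{7 \left(1 - \frac{3 e^{t}}{7}\right)} is the standard form for the Geometric distribution.
Comparing with the known MGF formula identifies: Geometric(p=4/7), X = trial number of first success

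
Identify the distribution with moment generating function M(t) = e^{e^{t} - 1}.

The MGF M(t) = e^{e^{t} - 1} is the standard form for the Poisson distribution.
Comparing with the known MGF formula identifies: Poisson(λ=1)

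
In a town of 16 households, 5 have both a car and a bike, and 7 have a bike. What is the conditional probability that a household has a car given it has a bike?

P(A ∩ B) = 5/16
P(B) = 7/16
P(A|B) = P(A ∩ B) / P(B) = (5/16) / (7/16) = 5/7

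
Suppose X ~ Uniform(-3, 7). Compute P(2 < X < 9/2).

P(2 < X < 9/2) = ∫_{2}^{9/2} f(x) dx
where f(x) = \frac{1}{10}
= \frac{1}{4}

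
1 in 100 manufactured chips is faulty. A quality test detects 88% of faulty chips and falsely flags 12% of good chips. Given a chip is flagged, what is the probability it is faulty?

Let D = the rare event, + = positive/flagged.
P(D) = 1/100
P(+|D) = 88/100 = 22/25
P(+|D') = 12/100 = 3/25
P(+) = P(+|D)P(D) + P(+|D')P(D')
     = \frac{22}{25} × \frac{1}{100} + \frac{3}{25} × \frac{99}{100}
     = \frac{319}{2500}
P(D|+) = P(+|D)P(D)/P(+) = \frac{2}{29}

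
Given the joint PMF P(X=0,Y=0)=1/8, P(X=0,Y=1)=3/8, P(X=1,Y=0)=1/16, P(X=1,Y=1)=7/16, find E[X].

First find marginal of X:
P(X=0) = 1/2
P(X=1) = 1/2
E[X] = 0 × 1/2 + 1 × 1/2 = 1/2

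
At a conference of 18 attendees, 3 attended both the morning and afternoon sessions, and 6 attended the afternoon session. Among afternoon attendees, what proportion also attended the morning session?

P(A ∩ B) = 3/18 = 1/6
P(B) = 6/18 = 1/3
P(A|B) = P(A ∩ B) / P(B) = (1/6) / (1/3) = 1/2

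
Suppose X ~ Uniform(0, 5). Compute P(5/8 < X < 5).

P(5/8 < X < 5) = ∫_{5/8}^{5} f(x) dx
where f(x) = \frac{1}{5}
= \frac{7}{8}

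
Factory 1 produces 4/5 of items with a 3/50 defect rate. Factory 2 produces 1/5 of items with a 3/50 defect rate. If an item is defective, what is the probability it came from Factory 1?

Using Bayes' theorem:
P(F1) = 4/5, P(D|F1) = 3/50
P(F2) = 1/5, P(D|F2) = 3/50
P(D) = P(D|F1)P(F1) + P(D|F2)P(F2)
     = \frac{3}{50}
P(F1|D) = P(D|F1)P(F1) / P(D)
= \frac{4}{5}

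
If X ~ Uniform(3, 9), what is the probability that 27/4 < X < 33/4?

P(27/4 < X < 33/4) = ∫_{27/4}^{33/4} f(x) dx
where f(x) = \frac{1}{6}
= \frac{1}{4}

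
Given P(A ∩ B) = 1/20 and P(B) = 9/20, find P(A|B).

P(A|B) = P(A ∩ B) / P(B)
= (1/20) / (9/20)
= 1/9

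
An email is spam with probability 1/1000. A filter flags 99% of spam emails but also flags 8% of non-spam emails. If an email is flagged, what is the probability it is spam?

Let D = the rare event, + = positive/flagged.
P(D) = 1/1000
P(+|D) = 99/100
P(+|D') = 8/100 = 2/25
P(+) = P(+|D)P(D) + P(+|D')P(D')
     = \frac{99}{100} × \frac{1}{1000} + \frac{2}{25} × \frac{999}{1000}
     = \frac{8091}{100000}
P(D|+) = P(+|D)P(D)/P(+) = \frac{11}{899}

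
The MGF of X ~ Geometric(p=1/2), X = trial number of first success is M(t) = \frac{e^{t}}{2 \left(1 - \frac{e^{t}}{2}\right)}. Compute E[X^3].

To find E[X^3], compute M^(3)(0):
M^(1)(t) = \frac{e^{t}}{2 \left(1 - \frac{e^{t}}{2}\right)} + \frac{e^{2 t}}{4 \left(1 - \frac{e^{t}}{2}\right)^{2}}
M^(2)(t) = \frac{e^{t}}{2 \left(1 - \frac{e^{t}}{2}\right)} + \frac{3 e^{2 t}}{4 \left(1 - \frac{e^{t}}{2}\right)^{2}} + \frac{e^{3 t}}{4 \left(1 - \frac{e^{t}}{2}\right)^{3}}
M^(3)(t) = \frac{e^{t}}{2 \left(1 - \frac{e^{t}}{2}\right)} + \frac{7 e^{2 t}}{4 \left(1 - \frac{e^{t}}{2}\right)^{2}} + \frac{3 e^{3 t}}{2 \left(1 - \frac{e^{t}}{2}\right)^{3}} + \frac{3 e^{4 t}}{8 \left(1 - \frac{e^{t}}{2}\right)^{4}}
M^(3)(0) = 26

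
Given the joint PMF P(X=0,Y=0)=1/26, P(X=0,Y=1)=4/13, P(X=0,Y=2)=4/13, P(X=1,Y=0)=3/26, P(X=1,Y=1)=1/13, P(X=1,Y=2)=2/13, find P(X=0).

P(X=0) = P(X=0,Y=0) + P(X=0,Y=1) + P(X=0,Y=2)
= 1/26 + 4/13 + 4/13
= 17/26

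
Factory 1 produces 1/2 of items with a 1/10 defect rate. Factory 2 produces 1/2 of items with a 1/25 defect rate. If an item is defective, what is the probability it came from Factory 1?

Using Bayes' theorem:
P(F1) = 1/2, P(D|F1) = 1/10
P(F2) = 1/2, P(D|F2) = 1/25
P(D) = P(D|F1)P(F1) + P(D|F2)P(F2)
     = \frac{7}{100}
P(F1|D) = P(D|F1)P(F1) / P(D)
= \frac{5}{7}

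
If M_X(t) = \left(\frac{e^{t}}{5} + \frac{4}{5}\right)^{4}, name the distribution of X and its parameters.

The MGF M(t) = \left(\frac{e^{t}}{5} + \frac{4}{5}\right)^{4} is the standard form for the Binomial distribution.
Comparing with the known MGF formula identifies: Binomial(n=4, p=1/5)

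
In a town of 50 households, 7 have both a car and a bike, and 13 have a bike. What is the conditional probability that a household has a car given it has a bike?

P(A ∩ B) = 7/50
P(B) = 13/50
P(A|B) = P(A ∩ B) / P(B) = (7/50) / (13/50) = 7/13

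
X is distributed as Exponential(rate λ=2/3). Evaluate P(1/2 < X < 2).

P(1/2 < X < 2) = ∫_{1/2}^{2} f(x) dx
where f(x) = \frac{2 e^{- \frac{2 x}{3}}}{3}
= - \frac{1 - e}{e^{\frac{4}{3}}}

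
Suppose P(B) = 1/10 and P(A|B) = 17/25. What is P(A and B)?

By definition, P(A|B) = P(A ∩ B) / P(B)
So P(A ∩ B) = P(A|B) × P(B)
= 17/25 × 1/10
= 17/250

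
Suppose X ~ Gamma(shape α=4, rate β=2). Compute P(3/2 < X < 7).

P(3/2 < X < 7) = ∫_{3/2}^{7} f(x) dx
where f(x) = \frac{8 x^{3} e^{- 2 x}}{3}
= \frac{-1711 + 39 e^{11}}{3 e^{14}}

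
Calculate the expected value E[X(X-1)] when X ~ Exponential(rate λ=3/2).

E[X(X-1)] = E[X² - X] = E[X²] - E[X]
E[X] = \frac{2}{3}
E[X²] = Var(X) + (E[X])² = \frac{4}{9} + (\frac{2}{3})² = \frac{8}{9}
E[X(X-1)] = \frac{8}{9} - \frac{2}{3} = \frac{2}{9}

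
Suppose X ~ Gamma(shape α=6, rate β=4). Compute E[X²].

Using the identity E[X²] = Var(X) + (E[X])²:
E[X] = \frac{3}{2}
Var(X) = \frac{3}{8}
E[X²] = \frac{3}{8} + (\frac{3}{2})²
= \frac{21}{8}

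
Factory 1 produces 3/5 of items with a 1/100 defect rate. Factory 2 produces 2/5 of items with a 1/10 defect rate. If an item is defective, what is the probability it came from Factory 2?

Using Bayes' theorem:
P(F1) = 3/5, P(D|F1) = 1/100
P(F2) = 2/5, P(D|F2) = 1/10
P(D) = P(D|F1)P(F1) + P(D|F2)P(F2)
     = \frac{23}{500}
P(F2|D) = P(D|F2)P(F2) / P(D)
= \frac{20}{23}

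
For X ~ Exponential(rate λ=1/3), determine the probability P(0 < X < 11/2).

P(0 < X < 11/2) = ∫_{0}^{11/2} f(x) dx
where f(x) = \frac{e^{- \frac{x}{3}}}{3}
= 1 - e^{- \frac{11}{6}}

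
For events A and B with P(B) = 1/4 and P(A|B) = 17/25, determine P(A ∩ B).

By definition, P(A|B) = P(A ∩ B) / P(B)
So P(A ∩ B) = P(A|B) × P(B)
= 17/25 × 1/4
= 17/100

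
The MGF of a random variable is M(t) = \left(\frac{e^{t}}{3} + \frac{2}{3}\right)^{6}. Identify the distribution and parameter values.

The MGF M(t) = \left(\frac{e^{t}}{3} + \frac{2}{3}\right)^{6} is the standard form for the Binomial distribution.
Comparing with the known MGF formula identifies: Binomial(n=6, p=1/3)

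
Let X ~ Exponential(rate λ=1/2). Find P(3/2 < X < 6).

P(3/2 < X < 6) = ∫_{3/2}^{6} f(x) dx
where f(x) = \frac{e^{- \frac{x}{2}}}{2}
= - \frac{1}{e^{3}} + e^{- \frac{3}{4}}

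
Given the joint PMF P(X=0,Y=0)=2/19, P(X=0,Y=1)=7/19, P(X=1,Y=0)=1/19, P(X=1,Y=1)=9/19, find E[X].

First find marginal of X:
P(X=0) = 9/19
P(X=1) = 10/19
E[X] = 0 × 9/19 + 1 × 10/19 = 10/19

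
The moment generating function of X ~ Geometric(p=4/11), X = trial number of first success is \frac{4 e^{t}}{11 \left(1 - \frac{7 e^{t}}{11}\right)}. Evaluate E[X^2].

To find E[X^2], compute M^(2)(0):
M^(1)(t) = \frac{4 e^{t}}{11 \left(1 - \frac{7 e^{t}}{11}\right)} + \frac{28 e^{2 t}}{121 \left(1 - \frac{7 e^{t}}{11}\right)^{2}}
M^(2)(t) = \frac{4 e^{t}}{11 \left(1 - \frac{7 e^{t}}{11}\right)} + \frac{84 e^{2 t}}{121 \left(1 - \frac{7 e^{t}}{11}\right)^{2}} + \frac{392 e^{3 t}}{1331 \left(1 - \frac{7 e^{t}}{11}\right)^{3}}
M^(2)(0) = \frac{99}{8}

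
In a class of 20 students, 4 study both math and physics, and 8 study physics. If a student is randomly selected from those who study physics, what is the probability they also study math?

P(A ∩ B) = 4/20 = 1/5
P(B) = 8/20 = 2/5
P(A|B) = P(A ∩ B) / P(B) = (1/5) / (2/5) = 1/2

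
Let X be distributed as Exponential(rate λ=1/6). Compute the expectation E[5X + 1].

For X ~ Exponential(rate λ=1/6):
E[X] = 6
E[5X + 1] = 5 × E[X] + 1 = 31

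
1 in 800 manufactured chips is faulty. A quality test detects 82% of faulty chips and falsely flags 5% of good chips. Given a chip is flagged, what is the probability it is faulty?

Let D = the rare event, + = positive/flagged.
P(D) = 1/800
P(+|D) = 82/100 = 41/50
P(+|D') = 5/100 = 1/20
P(+) = P(+|D)P(D) + P(+|D')P(D')
     = \frac{41}{50} × \frac{1}{800} + \frac{1}{20} × \frac{799}{800}
     = \frac{4077}{80000}
P(D|+) = P(+|D)P(D)/P(+) = \frac{82}{4077}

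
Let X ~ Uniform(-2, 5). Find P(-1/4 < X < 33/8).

P(-1/4 < X < 33/8) = ∫_{-1/4}^{33/8} f(x) dx
where f(x) = \frac{1}{7}
= \frac{5}{8}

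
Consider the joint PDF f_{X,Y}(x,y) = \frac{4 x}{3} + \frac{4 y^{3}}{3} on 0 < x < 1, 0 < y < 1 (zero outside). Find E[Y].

E[Y] = ∫_0^1 ∫_0^1 y × f(x,y) dx dy
= \frac{3}{5}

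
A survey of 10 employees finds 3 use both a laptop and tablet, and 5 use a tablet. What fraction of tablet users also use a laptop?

P(A ∩ B) = 3/10
P(B) = 5/10 = 1/2
P(A|B) = P(A ∩ B) / P(B) = (3/10) / (1/2) = 3/5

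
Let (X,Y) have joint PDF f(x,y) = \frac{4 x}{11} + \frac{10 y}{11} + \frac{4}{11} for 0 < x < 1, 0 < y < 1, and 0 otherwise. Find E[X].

E[X] = ∫_0^1 ∫_0^1 x × f(x,y) dy dx
= ∫_0^1 ∫_0^1 x × (\frac{4 x}{11} + \frac{10 y}{11} + \frac{4}{11}) dy dx
= \frac{35}{66}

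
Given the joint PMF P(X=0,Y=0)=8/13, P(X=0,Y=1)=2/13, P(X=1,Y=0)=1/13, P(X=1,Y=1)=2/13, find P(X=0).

P(X=0) = P(X=0,Y=0) + P(X=0,Y=1)
= 8/13 + 2/13
= 10/13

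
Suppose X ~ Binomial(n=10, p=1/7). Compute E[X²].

Using the identity E[X²] = Var(X) + (E[X])²:
E[X] = \frac{10}{7}
Var(X) = \frac{60}{49}
E[X²] = \frac{60}{49} + (\frac{10}{7})²
= \frac{160}{49}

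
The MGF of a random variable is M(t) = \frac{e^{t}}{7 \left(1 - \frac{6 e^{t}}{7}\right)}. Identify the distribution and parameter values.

The MGF M(t) = \frac{e^{t}}{7 \left(1 - \frac{6 e^{t}}{7}\right)} is the standard form for the Geometric distribution.
Comparing with the known MGF formula identifies: Geometric(p=1/7), X = trial number of first success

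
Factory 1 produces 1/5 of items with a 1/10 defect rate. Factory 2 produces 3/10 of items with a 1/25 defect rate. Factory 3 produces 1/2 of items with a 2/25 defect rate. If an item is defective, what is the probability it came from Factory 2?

Using Bayes' theorem:
P(F1) = 1/5, P(D|F1) = 1/10
P(F2) = 3/10, P(D|F2) = 1/25
P(F3) = 1/2, P(D|F3) = 2/25
P(D) = P(D|F1)P(F1) + P(D|F2)P(F2) + P(D|F3)P(F3)
     = \frac{9}{125}
P(F2|D) = P(D|F2)P(F2) / P(D)
= \frac{1}{6}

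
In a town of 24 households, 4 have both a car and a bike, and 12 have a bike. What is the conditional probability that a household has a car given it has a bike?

P(A ∩ B) = 4/24 = 1/6
P(B) = 12/24 = 1/2
P(A|B) = P(A ∩ B) / P(B) = (1/6) / (1/2) = 1/3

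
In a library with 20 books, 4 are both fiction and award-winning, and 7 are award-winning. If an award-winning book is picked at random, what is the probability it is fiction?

P(A ∩ B) = 4/20 = 1/5
P(B) = 7/20
P(A|B) = P(A ∩ B) / P(B) = (1/5) / (7/20) = 4/7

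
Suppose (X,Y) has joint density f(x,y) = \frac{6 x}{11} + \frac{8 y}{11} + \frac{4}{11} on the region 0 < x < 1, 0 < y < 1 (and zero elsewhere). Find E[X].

E[X] = ∫_0^1 ∫_0^1 x × f(x,y) dy dx
= ∫_0^1 ∫_0^1 x × (\frac{6 x}{11} + \frac{8 y}{11} + \frac{4}{11}) dy dx
= \frac{6}{11}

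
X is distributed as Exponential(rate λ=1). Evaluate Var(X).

For X ~ Exponential(rate λ=1):
Var(X) = 1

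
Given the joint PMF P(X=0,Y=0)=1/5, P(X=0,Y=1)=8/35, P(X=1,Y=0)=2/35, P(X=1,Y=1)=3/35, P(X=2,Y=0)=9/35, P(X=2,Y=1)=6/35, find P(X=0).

P(X=0) = P(X=0,Y=0) + P(X=0,Y=1)
= 1/5 + 8/35
= 3/7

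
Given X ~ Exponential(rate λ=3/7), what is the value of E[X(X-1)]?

E[X(X-1)] = E[X² - X] = E[X²] - E[X]
E[X] = \frac{7}{3}
E[X²] = Var(X) + (E[X])² = \frac{49}{9} + (\frac{7}{3})² = \frac{98}{9}
E[X(X-1)] = \frac{98}{9} - \frac{7}{3} = \frac{77}{9}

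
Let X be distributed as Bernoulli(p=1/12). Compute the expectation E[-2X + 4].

For X ~ Bernoulli(p=1/12):
E[X] = \frac{1}{12}
E[-2X + 4] = -2 × E[X] + 4 = \frac{23}{6}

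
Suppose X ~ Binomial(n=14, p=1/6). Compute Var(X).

For X ~ Binomial(n=14, p=1/6):
Var(X) = \frac{35}{18}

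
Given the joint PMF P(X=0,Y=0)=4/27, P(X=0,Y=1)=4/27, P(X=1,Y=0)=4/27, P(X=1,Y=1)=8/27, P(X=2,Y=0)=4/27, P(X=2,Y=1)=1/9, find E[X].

First find marginal of X:
P(X=0) = 8/27
P(X=1) = 4/9
P(X=2) = 7/27
E[X] = 0 × 8/27 + 1 × 4/9 + 2 × 7/27 = 26/27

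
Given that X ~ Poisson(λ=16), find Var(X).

For X ~ Poisson(λ=16):
Var(X) = 16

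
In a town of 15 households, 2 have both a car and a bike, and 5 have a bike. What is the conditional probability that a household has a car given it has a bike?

P(A ∩ B) = 2/15
P(B) = 5/15 = 1/3
P(A|B) = P(A ∩ B) / P(B) = (2/15) / (1/3) = 2/5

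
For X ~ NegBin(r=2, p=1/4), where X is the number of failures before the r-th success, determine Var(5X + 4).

For X ~ NegBin(r=2, p=1/4), where X is the number of failures before the r-th success:
Var(X) = 24
Var(5X + 4) = (5)² × Var(X) = 25 × 24 = 600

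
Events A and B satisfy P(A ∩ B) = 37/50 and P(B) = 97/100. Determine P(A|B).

P(A|B) = P(A ∩ B) / P(B)
= (37/50) / (97/100)
= 74/97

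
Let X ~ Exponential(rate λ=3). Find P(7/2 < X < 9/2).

P(7/2 < X < 9/2) = ∫_{7/2}^{9/2} f(x) dx
where f(x) = 3 e^{- 3 x}
= - \frac{1 - e^{3}}{e^{\frac{27}{2}}}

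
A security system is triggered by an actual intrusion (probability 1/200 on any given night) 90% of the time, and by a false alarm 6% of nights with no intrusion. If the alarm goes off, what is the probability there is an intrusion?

Let D = the rare event, + = positive/flagged.
P(D) = 1/200
P(+|D) = 90/100 = 9/10
P(+|D') = 6/100 = 3/50
P(+) = P(+|D)P(D) + P(+|D')P(D')
     = \frac{9}{10} × \frac{1}{200} + \frac{3}{50} × \frac{199}{200}
     = \frac{321}{5000}
P(D|+) = P(+|D)P(D)/P(+) = \frac{15}{214}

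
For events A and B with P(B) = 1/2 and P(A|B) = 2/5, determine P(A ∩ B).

By definition, P(A|B) = P(A ∩ B) / P(B)
So P(A ∩ B) = P(A|B) × P(B)
= 2/5 × 1/2
= 1/5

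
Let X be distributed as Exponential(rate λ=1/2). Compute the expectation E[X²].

Using the identity E[X²] = Var(X) + (E[X])²:
E[X] = 2
Var(X) = 4
E[X²] = 4 + (2)²
= 8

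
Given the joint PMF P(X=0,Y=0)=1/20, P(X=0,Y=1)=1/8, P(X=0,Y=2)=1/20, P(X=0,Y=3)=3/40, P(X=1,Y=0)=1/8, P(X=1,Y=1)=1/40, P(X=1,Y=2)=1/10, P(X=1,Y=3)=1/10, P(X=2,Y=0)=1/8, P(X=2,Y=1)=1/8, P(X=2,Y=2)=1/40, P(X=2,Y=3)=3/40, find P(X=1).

P(X=1) = P(X=1,Y=0) + P(X=1,Y=1) + P(X=1,Y=2) + P(X=1,Y=3)
= 1/8 + 1/40 + 1/10 + 1/10
= 7/20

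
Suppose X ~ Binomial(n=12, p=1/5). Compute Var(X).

For X ~ Binomial(n=12, p=1/5):
Var(X) = \frac{48}{25}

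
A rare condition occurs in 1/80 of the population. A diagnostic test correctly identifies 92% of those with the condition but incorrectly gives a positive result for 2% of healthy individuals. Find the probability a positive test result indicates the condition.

Let D = the rare event, + = positive/flagged.
P(D) = 1/80
P(+|D) = 92/100 = 23/25
P(+|D') = 2/100 = 1/50
P(+) = P(+|D)P(D) + P(+|D')P(D')
     = \frac{23}{25} × \frac{1}{80} + \frac{1}{50} × \frac{79}{80}
     = \frac{1}{32}
P(D|+) = P(+|D)P(D)/P(+) = \frac{46}{125}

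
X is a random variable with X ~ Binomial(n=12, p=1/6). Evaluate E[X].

For X ~ Binomial(n=12, p=1/6), the expected value is:
E[X] = 2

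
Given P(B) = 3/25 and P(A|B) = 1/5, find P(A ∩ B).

By definition, P(A|B) = P(A ∩ B) / P(B)
So P(A ∩ B) = P(A|B) × P(B)
= 1/5 × 3/25
= 3/125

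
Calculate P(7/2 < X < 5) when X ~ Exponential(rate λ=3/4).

P(7/2 < X < 5) = ∫_{7/2}^{5} f(x) dx
where f(x) = \frac{3 e^{- \frac{3 x}{4}}}{4}
= - \frac{1}{e^{\frac{15}{4}}} + e^{- \frac{21}{8}}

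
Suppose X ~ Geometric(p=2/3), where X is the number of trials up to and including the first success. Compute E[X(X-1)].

E[X(X-1)] = E[X² - X] = E[X²] - E[X]
E[X] = \frac{3}{2}
E[X²] = Var(X) + (E[X])² = \frac{3}{4} + (\frac{3}{2})² = 3
E[X(X-1)] = 3 - \frac{3}{2} = \frac{3}{2}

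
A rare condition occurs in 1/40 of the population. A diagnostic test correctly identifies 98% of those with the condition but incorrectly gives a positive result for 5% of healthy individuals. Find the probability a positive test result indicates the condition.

Let D = the rare event, + = positive/flagged.
P(D) = 1/40
P(+|D) = 98/100 = 49/50
P(+|D') = 5/100 = 1/20
P(+) = P(+|D)P(D) + P(+|D')P(D')
     = \frac{49}{50} × \frac{1}{40} + \frac{1}{20} × \frac{39}{40}
     = \frac{293}{4000}
P(D|+) = P(+|D)P(D)/P(+) = \frac{98}{293}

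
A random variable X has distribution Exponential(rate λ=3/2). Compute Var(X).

For X ~ Exponential(rate λ=3/2):
Var(X) = \frac{4}{9}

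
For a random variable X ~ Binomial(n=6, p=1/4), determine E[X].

For X ~ Binomial(n=6, p=1/4), the expected value is:
E[X] = \frac{3}{2}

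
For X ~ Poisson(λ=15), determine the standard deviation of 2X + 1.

For X ~ Poisson(λ=15):
Var(X) = 15
SD(X) = √(Var(X)) = √(15) = \sqrt{15}
SD(2X + 1) = |2| × SD(X) = 2 × \sqrt{15} = 2 \sqrt{15}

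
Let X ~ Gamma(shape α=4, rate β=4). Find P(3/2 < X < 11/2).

P(3/2 < X < 11/2) = ∫_{3/2}^{11/2} f(x) dx
where f(x) = \frac{128 x^{3} e^{- 4 x}}{3}
= \frac{-6119 + 183 e^{16}}{3 e^{22}}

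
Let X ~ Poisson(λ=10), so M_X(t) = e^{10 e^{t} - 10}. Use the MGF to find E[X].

To find E[X], compute M^(1)(0):
M^(1)(t) = 10 e^{t} e^{10 e^{t} - 10}
M^(1)(0) = 10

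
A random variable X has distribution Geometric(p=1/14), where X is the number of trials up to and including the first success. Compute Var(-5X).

For X ~ Geometric(p=1/14), where X is the number of trials up to and including the first success:
Var(X) = 182
Var(-5X) = (-5)² × Var(X) = 25 × 182 = 4550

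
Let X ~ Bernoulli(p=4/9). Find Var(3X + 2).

For X ~ Bernoulli(p=4/9):
Var(X) = \frac{20}{81}
Var(3X + 2) = (3)² × Var(X) = 9 × \frac{20}{81} = \frac{20}{9}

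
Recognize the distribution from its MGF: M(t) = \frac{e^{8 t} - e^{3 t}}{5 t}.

The MGF M(t) = \frac{e^{8 t} - e^{3 t}}{5 t} is the standard form for the Uniform distribution.
Comparing with the known MGF formula identifies: Uniform(3, 8)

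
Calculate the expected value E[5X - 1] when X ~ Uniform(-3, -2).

For X ~ Uniform(-3, -2):
E[X] = - \frac{5}{2}
E[5X - 1] = 5 × E[X] - 1 = - \frac{27}{2}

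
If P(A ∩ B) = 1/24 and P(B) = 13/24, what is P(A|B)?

P(A|B) = P(A ∩ B) / P(B)
= (1/24) / (13/24)
= 1/13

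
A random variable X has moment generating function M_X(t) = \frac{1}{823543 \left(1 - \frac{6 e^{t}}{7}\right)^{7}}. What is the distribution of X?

The MGF M(t) = \frac{1}{823543 \left(1 - \frac{6 e^{t}}{7}\right)^{7}} is the standard form for the NegativeBinomial distribution.
Comparing with the known MGF formula identifies: NegBin(r=7, p=1/7), X = failures before r-th success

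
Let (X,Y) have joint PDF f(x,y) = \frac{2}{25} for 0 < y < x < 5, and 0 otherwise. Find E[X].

f_X(x) = ∫_0^x \frac{2}{25} dy = \frac{2 x}{25}
E[X] = ∫_0^5 x × (\frac{2 x}{25}) dx = \frac{10}{3}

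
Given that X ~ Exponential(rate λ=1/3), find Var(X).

For X ~ Exponential(rate λ=1/3):
Var(X) = 9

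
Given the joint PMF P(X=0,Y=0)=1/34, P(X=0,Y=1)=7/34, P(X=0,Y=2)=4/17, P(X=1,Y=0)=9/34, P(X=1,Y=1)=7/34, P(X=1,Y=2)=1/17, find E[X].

First find marginal of X:
P(X=0) = 8/17
P(X=1) = 9/17
E[X] = 0 × 8/17 + 1 × 9/17 = 9/17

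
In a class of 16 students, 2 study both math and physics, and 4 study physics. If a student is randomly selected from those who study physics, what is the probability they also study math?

P(A ∩ B) = 2/16 = 1/8
P(B) = 4/16 = 1/4
P(A|B) = P(A ∩ B) / P(B) = (1/8) / (1/4) = 1/2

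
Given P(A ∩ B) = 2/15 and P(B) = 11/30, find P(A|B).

P(A|B) = P(A ∩ B) / P(B)
= (2/15) / (11/30)
= 4/11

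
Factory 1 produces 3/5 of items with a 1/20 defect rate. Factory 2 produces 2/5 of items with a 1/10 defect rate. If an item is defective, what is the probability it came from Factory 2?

Using Bayes' theorem:
P(F1) = 3/5, P(D|F1) = 1/20
P(F2) = 2/5, P(D|F2) = 1/10
P(D) = P(D|F1)P(F1) + P(D|F2)P(F2)
     = \frac{7}{100}
P(F2|D) = P(D|F2)P(F2) / P(D)
= \frac{4}{7}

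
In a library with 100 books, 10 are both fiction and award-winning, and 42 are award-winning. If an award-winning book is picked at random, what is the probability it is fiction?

P(A ∩ B) = 10/100 = 1/10
P(B) = 42/100 = 21/50
P(A|B) = P(A ∩ B) / P(B) = (1/10) / (21/50) = 5/21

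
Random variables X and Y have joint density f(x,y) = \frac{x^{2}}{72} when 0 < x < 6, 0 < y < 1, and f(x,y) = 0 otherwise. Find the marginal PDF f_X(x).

f_X(x) = ∫_0^1 f(x,y) dy
= ∫_0^1 \frac{x^{2}}{72} dy
= \frac{x^{2}}{72} for 0 < x < 6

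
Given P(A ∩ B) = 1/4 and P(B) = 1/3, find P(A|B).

P(A|B) = P(A ∩ B) / P(B)
= (1/4) / (1/3)
= 3/4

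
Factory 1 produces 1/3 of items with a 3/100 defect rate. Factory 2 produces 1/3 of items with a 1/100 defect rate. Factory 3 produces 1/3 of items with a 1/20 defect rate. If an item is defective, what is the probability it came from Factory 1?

Using Bayes' theorem:
P(F1) = 1/3, P(D|F1) = 3/100
P(F2) = 1/3, P(D|F2) = 1/100
P(F3) = 1/3, P(D|F3) = 1/20
P(D) = P(D|F1)P(F1) + P(D|F2)P(F2) + P(D|F3)P(F3)
     = \frac{3}{100}
P(F1|D) = P(D|F1)P(F1) / P(D)
= \frac{1}{3}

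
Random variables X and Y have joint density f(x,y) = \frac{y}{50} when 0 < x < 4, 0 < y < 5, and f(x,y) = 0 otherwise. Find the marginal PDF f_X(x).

f_X(x) = ∫_0^5 f(x,y) dy
= ∫_0^5 \frac{y}{50} dy
= \frac{1}{4} for 0 < x < 4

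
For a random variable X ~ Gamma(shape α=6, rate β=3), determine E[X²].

Using the identity E[X²] = Var(X) + (E[X])²:
E[X] = 2
Var(X) = \frac{2}{3}
E[X²] = \frac{2}{3} + (2)²
= \frac{14}{3}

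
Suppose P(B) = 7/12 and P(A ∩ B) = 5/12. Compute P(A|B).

P(A|B) = P(A ∩ B) / P(B)
= (5/12) / (7/12)
= 5/7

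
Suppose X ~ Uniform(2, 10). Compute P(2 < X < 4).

P(2 < X < 4) = ∫_{2}^{4} f(x) dx
where f(x) = \frac{1}{8}
= \frac{1}{4}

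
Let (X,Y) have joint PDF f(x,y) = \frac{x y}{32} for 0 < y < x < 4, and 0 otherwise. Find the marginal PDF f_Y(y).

f_Y(y) = ∫_y^4 \frac{x y}{32} dx = \frac{y \left(16 - y^{2}\right)}{64}
for 0 < y < 4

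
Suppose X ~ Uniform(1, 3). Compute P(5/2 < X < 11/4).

P(5/2 < X < 11/4) = ∫_{5/2}^{11/4} f(x) dx
where f(x) = \frac{1}{2}
= \frac{1}{8}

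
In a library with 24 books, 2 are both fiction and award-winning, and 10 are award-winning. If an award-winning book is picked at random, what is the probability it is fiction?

P(A ∩ B) = 2/24 = 1/12
P(B) = 10/24 = 5/12
P(A|B) = P(A ∩ B) / P(B) = (1/12) / (5/12) = 1/5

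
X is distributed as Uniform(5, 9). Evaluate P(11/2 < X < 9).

P(11/2 < X < 9) = ∫_{11/2}^{9} f(x) dx
where f(x) = \frac{1}{4}
= \frac{7}{8}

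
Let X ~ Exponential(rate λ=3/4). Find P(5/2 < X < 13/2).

P(5/2 < X < 13/2) = ∫_{5/2}^{13/2} f(x) dx
where f(x) = \frac{3 e^{- \frac{3 x}{4}}}{4}
= - \frac{1 - e^{3}}{e^{\frac{39}{8}}}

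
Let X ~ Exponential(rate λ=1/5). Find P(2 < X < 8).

P(2 < X < 8) = ∫_{2}^{8} f(x) dx
where f(x) = \frac{e^{- \frac{x}{5}}}{5}
= - \frac{1 - e^{\frac{6}{5}}}{e^{\frac{8}{5}}}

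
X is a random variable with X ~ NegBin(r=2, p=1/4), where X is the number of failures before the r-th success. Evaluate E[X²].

Using the identity E[X²] = Var(X) + (E[X])²:
E[X] = 6
Var(X) = 24
E[X²] = 24 + (6)²
= 60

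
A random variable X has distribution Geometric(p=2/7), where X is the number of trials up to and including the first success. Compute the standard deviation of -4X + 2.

For X ~ Geometric(p=2/7), where X is the number of trials up to and including the first success:
Var(X) = \frac{35}{4}
SD(X) = √(Var(X)) = √(\frac{35}{4}) = \frac{\sqrt{35}}{2}
SD(-4X + 2) = |-4| × SD(X) = 4 × \frac{\sqrt{35}}{2} = 2 \sqrt{35}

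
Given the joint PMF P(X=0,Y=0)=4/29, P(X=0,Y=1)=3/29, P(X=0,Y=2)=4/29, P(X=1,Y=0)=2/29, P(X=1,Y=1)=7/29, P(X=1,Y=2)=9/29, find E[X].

First find marginal of X:
P(X=0) = 11/29
P(X=1) = 18/29
E[X] = 0 × 11/29 + 1 × 18/29 = 18/29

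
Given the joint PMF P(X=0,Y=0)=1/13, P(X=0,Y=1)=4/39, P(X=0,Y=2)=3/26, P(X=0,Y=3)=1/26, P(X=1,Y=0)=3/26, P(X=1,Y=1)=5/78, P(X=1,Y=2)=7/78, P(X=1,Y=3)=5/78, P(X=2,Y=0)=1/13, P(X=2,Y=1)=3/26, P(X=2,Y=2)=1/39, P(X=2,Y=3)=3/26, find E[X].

First find marginal of X:
P(X=0) = 1/3
P(X=1) = 1/3
P(X=2) = 1/3
E[X] = 0 × 1/3 + 1 × 1/3 + 2 × 1/3 = 1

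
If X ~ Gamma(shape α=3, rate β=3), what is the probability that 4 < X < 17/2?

P(4 < X < 17/2) = ∫_{4}^{17/2} f(x) dx
where f(x) = \frac{27 x^{2} e^{- 3 x}}{2}
= - \frac{2813}{8 e^{\frac{51}{2}}} + \frac{85}{e^{12}}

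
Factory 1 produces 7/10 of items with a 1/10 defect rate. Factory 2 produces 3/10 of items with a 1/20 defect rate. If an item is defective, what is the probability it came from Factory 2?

Using Bayes' theorem:
P(F1) = 7/10, P(D|F1) = 1/10
P(F2) = 3/10, P(D|F2) = 1/20
P(D) = P(D|F1)P(F1) + P(D|F2)P(F2)
     = \frac{17}{200}
P(F2|D) = P(D|F2)P(F2) / P(D)
= \frac{3}{17}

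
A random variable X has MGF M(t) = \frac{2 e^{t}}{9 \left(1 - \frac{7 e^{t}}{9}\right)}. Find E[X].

To find E[X], compute M^(1)(0):
M^(1)(t) = \frac{2 e^{t}}{9 \left(1 - \frac{7 e^{t}}{9}\right)} + \frac{14 e^{2 t}}{81 \left(1 - \frac{7 e^{t}}{9}\right)^{2}}
M^(1)(0) = \frac{9}{2}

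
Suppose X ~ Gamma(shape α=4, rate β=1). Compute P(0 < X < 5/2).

P(0 < X < 5/2) = ∫_{0}^{5/2} f(x) dx
where f(x) = \frac{x^{3} e^{- x}}{6}
= 1 - \frac{443}{48 e^{\frac{5}{2}}}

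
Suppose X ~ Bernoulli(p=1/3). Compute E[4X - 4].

For X ~ Bernoulli(p=1/3):
E[X] = \frac{1}{3}
E[4X - 4] = 4 × E[X] - 4 = - \frac{8}{3}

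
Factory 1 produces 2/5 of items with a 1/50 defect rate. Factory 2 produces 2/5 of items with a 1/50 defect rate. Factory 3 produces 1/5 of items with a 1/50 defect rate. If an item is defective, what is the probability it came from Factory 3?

Using Bayes' theorem:
P(F1) = 2/5, P(D|F1) = 1/50
P(F2) = 2/5, P(D|F2) = 1/50
P(F3) = 1/5, P(D|F3) = 1/50
P(D) = P(D|F1)P(F1) + P(D|F2)P(F2) + P(D|F3)P(F3)
     = \frac{1}{50}
P(F3|D) = P(D|F3)P(F3) / P(D)
= \frac{1}{5}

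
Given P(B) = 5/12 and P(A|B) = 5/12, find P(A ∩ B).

By definition, P(A|B) = P(A ∩ B) / P(B)
So P(A ∩ B) = P(A|B) × P(B)
= 5/12 × 5/12
= 25/144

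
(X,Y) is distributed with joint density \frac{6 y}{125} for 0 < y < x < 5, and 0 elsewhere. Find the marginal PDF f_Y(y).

f_Y(y) = ∫_y^5 \frac{6 y}{125} dx = \frac{6 y \left(5 - y\right)}{125}
for 0 < y < 5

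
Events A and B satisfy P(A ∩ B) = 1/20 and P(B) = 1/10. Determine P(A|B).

P(A|B) = P(A ∩ B) / P(B)
= (1/20) / (1/10)
= 1/2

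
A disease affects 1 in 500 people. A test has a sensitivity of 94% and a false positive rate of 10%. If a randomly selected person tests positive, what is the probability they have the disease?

Let D = the rare event, + = positive/flagged.
P(D) = 1/500
P(+|D) = 94/100 = 47/50
P(+|D') = 10/100 = 1/10
P(+) = P(+|D)P(D) + P(+|D')P(D')
     = \frac{47}{50} × \frac{1}{500} + \frac{1}{10} × \frac{499}{500}
     = \frac{1271}{12500}
P(D|+) = P(+|D)P(D)/P(+) = \frac{47}{2542}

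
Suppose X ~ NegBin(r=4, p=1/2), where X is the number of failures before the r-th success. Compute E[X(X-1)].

E[X(X-1)] = E[X² - X] = E[X²] - E[X]
E[X] = 4
E[X²] = Var(X) + (E[X])² = 8 + (4)² = 24
E[X(X-1)] = 24 - 4 = 20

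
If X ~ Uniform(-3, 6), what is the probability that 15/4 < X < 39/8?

P(15/4 < X < 39/8) = ∫_{15/4}^{39/8} f(x) dx
where f(x) = \frac{1}{9}
= \frac{1}{8}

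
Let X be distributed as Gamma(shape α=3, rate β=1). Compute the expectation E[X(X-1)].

E[X(X-1)] = E[X² - X] = E[X²] - E[X]
E[X] = 3
E[X²] = Var(X) + (E[X])² = 3 + (3)² = 12
E[X(X-1)] = 12 - 3 = 9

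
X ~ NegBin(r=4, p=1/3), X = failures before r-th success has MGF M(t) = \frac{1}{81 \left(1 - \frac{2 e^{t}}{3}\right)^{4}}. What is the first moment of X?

To find E[X], compute M^(1)(0):
M^(1)(t) = \frac{8 e^{t}}{243 \left(1 - \frac{2 e^{t}}{3}\right)^{5}}
M^(1)(0) = 8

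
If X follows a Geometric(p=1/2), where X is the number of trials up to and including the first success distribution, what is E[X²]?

Using the identity E[X²] = Var(X) + (E[X])²:
E[X] = 2
Var(X) = 2
E[X²] = 2 + (2)²
= 6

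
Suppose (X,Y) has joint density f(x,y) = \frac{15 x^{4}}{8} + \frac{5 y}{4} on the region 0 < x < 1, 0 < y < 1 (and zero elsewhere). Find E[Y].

E[Y] = ∫_0^1 ∫_0^1 y × f(x,y) dx dy
= \frac{29}{48}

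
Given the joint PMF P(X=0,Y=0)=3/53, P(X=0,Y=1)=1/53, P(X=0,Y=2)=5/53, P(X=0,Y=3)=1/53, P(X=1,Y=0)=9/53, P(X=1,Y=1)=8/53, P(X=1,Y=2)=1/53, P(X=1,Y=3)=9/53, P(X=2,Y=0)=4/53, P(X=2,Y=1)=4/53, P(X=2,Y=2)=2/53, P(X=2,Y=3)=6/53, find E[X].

First find marginal of X:
P(X=0) = 10/53
P(X=1) = 27/53
P(X=2) = 16/53
E[X] = 0 × 10/53 + 1 × 27/53 + 2 × 16/53 = 59/53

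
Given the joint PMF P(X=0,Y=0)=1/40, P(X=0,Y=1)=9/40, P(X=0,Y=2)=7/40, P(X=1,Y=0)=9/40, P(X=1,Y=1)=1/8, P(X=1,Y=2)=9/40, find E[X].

First find marginal of X:
P(X=0) = 17/40
P(X=1) = 23/40
E[X] = 0 × 17/40 + 1 × 23/40 = 23/40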